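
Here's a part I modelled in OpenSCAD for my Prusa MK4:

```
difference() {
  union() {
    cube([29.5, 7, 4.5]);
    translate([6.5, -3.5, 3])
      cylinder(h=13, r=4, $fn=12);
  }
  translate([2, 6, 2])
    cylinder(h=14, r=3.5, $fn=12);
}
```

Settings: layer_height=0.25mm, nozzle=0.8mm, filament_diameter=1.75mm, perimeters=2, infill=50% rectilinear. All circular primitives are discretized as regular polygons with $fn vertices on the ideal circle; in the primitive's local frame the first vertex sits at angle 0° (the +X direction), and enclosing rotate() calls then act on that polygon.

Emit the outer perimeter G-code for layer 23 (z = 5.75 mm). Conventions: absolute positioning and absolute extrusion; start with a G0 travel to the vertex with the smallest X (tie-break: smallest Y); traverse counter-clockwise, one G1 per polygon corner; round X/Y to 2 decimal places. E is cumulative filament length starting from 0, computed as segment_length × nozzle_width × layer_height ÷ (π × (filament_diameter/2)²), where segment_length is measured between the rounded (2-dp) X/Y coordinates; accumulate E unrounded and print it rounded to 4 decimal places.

G0 X2.50 Y-3.50 Z5.75
G1 X3.04 Y-5.50 E0.1723
G1 X4.50 Y-6.96 E0.3439
G1 X6.50 Y-7.50 E0.5162
G1 X8.50 Y-6.96 E0.6885
G1 X9.96 Y-5.50 E0.8601
G1 X10.50 Y-3.50 E1.0324
G1 X9.96 Y-1.50 E1.2046
G1 X8.50 Y-0.04 E1.3763
G1 X6.50 Y0.50 E1.5486
G1 X4.50 Y-0.04 E1.7208
G1 X3.04 Y-1.50 E1.8925
G1 X2.50 Y-3.50 E2.0648

At z = 5.75 mm: the cube is not intersected at this z (z outside [0, 4.5]); the r=4 cylinder at (6.5, -3.5) gives a regular 12-gon of circumradius 4 (constant along its height); Taking the union: only the r=4 cylinder at (6.5, -3.5) is present, so the union is just that shape — 1 connected region; the r=3.5 cylinder at (2, 6) gives a regular 12-gon of circumradius 3.5 (constant along its height); After the difference (first − rest): starting from that combined region, the r=3.5 cylinder at (2, 6) misses the remaining region (no effect) — 1 connected region. The outline is a single polygon with 12 vertices. Extrusion per mm of travel: 0.8 × 0.25 / (π × 0.875²) = 0.083150. Accumulating E over each segment gives final E = 2.0648.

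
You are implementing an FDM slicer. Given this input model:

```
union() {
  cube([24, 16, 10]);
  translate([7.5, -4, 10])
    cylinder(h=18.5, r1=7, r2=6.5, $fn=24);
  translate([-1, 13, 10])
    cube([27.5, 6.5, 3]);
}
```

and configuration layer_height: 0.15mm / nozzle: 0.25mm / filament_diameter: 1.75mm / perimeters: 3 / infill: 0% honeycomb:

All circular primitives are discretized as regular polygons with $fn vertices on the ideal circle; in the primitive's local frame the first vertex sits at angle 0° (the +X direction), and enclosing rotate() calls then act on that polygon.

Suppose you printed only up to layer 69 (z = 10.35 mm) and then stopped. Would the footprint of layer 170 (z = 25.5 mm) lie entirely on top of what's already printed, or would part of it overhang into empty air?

entirely on top

Compare the two slices. At z = 10.35: the cube is not intersected at this z (z outside [0, 10]); the cone at (7.5, -4): at t=0.019 of its height the radius interpolates to r₁+(r₂−r₁)t = 6.991, giving a regular 24-gon of that circumradius (area = (24/2)·6.991²·sin(360°/24) = 151.77 mm²); the cube at (-1, 13) (footprint 27.5×6.5) is included at this height (area 178.75 mm²); Taking the union: the 2 present regions are separate (no shared area or edge), so areas and boundary lengths simply add and each stays a separate island — area = 330.52 mm². At z = 25.5: the cube is not intersected at this z (z outside [0, 10]); the cone at (7.5, -4): at t=0.838 of its height the radius interpolates to r₁+(r₂−r₁)t = 6.581, giving a regular 24-gon of that circumradius (area = (24/2)·6.581²·sin(360°/24) = 134.52 mm²); the cube at (-1, 13) is not intersected at this z (z outside [10, 13]); Taking the union: only the cone at (7.5, -4) is present, so the union is just that shape — area = 134.52 mm². Checking containment: the cross-section at z = 25.5 is a subset of the cross-section at z = 10.35.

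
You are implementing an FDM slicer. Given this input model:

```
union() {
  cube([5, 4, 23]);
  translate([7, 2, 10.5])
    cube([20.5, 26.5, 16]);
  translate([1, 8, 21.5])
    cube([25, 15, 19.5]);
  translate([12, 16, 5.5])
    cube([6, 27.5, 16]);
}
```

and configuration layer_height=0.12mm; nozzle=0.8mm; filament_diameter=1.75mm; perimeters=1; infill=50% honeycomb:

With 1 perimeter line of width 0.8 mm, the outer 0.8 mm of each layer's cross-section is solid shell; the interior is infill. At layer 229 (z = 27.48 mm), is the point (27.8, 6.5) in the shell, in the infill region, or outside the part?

At z = 27.48 mm: the cube does not reach this height (z outside [0, 23]); the cube at (7, 2) is absent (z outside [10.5, 26.5]); the cube at (1, 8) is present — its section is the full 25×15 rectangle; the cube at (12, 16) does not reach this height (z outside [5.5, 21.5]); Taking the union: only the 25×15 cube at (1, 8) is present, so the union is just that shape — 1 connected region. Overall, the cross-section is a single solid region. The nearest boundary edge runs (1.00, 8.00)→(26.00, 8.00); distance from the point to it = 2.34 mm. The point is not inside any of the regions above, so it lies outside the cross-section (2.34 mm from the nearest boundary).

outside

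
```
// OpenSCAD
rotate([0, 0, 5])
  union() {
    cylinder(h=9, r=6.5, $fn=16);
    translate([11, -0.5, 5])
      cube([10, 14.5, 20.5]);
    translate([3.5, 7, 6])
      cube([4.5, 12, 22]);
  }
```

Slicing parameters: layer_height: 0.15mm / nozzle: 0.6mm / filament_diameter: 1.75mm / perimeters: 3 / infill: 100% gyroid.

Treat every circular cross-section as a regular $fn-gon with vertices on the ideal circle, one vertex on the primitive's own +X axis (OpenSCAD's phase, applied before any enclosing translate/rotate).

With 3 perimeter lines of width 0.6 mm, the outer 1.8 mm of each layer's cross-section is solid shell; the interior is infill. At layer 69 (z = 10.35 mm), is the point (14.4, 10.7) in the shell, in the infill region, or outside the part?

At z = 10.35 mm: the cylinder does not reach this height (z outside [0, 9]); the cube at (11, -0.5) (footprint 10×14.5) is included at this height; the 4.5×12 cube at (3.5, 7) contributes its full rectangle; Merging all regions: the 2 present regions are separate (no shared area or edge), so areas and boundary lengths simply add and each stays a separate island — 2 connected regions; (whole slice rotated 5° about Z — lengths, areas and connectivity unchanged). Overall, the cross-section has 2 separate islands. Undo the 5° rotation: the query point maps to (15.278, 9.404) in the un-rotated model frame. The nearest boundary edge runs (11.00, -0.50)→(11.00, 14.00); distance from the point to it = 4.28 mm. (Shell/infill is judged within the island containing the point — the largest one.) The point is inside the cross-section and 4.28 mm from the nearest boundary — more than the 1.8 mm shell width (3 × 0.6), so it's in the infill interior.

infill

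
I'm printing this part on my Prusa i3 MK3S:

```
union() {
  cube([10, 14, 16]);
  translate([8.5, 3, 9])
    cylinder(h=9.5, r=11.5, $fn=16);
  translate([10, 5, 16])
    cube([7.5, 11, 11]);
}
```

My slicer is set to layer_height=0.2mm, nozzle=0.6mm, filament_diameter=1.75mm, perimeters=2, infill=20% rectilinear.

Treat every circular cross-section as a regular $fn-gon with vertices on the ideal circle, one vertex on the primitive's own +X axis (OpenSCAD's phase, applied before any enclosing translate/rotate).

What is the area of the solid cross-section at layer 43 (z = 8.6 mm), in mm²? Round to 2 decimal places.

At z = 8.6 mm: the 10×14 cube contributes its full rectangle (area 140.00 mm²); the cylinder at (8.5, 3) is not intersected at this z (z outside [9, 18.5]); the cube at (10, 5) is absent (z outside [16, 27]); Merging all regions: only the 10×14 cube is present, so the union is just that shape — area = 140.00 mm². Overall, the cross-section is a single solid region. Net area = 140.00 mm².

140.00 mm²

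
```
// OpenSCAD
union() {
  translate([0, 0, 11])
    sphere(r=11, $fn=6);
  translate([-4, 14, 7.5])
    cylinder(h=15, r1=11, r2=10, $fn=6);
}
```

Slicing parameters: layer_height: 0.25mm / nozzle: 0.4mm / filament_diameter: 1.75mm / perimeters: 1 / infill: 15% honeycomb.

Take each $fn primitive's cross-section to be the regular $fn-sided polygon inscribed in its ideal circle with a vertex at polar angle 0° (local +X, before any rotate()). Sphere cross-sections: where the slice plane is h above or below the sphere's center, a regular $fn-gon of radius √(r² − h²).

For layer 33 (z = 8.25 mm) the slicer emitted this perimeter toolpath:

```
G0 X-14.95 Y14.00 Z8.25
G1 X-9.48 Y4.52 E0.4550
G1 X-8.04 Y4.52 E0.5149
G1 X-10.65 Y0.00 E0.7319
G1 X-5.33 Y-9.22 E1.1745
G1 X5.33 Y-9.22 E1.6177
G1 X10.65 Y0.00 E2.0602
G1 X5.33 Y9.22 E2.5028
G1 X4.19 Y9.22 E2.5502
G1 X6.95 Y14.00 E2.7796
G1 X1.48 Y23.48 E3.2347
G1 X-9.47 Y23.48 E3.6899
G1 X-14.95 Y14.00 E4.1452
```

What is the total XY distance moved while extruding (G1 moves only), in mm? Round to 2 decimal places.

Sum the Euclidean lengths of each G1 segment: total = 99.70 mm.

99.70 mm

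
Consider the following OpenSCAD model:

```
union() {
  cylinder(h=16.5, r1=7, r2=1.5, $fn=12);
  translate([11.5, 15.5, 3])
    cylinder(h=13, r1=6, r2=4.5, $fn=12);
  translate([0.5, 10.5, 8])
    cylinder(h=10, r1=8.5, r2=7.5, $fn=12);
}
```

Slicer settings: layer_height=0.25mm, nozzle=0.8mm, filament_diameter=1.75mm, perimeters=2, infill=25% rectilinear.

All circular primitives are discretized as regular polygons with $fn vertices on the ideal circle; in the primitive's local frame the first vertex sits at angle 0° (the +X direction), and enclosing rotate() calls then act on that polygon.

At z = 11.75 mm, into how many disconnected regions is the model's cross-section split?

1

At z = 11.75 mm: the cone (r1=7→r2=1.5) has section circumradius 3.083 here — a regular 12-gon; the cone at (11.5, 15.5): at t=0.673 of its height the radius interpolates to r₁+(r₂−r₁)t = 4.990, giving a regular 12-gon of that circumradius; the cone at (0.5, 10.5): at t=0.375 of its height the radius interpolates to r₁+(r₂−r₁)t = 8.125, giving a regular 12-gon of that circumradius; Taking the union: the regions partially overlap (shared area 2.93 mm²), so overlapping operands fuse into one piece — 1 connected region. The result has 1 disconnected region.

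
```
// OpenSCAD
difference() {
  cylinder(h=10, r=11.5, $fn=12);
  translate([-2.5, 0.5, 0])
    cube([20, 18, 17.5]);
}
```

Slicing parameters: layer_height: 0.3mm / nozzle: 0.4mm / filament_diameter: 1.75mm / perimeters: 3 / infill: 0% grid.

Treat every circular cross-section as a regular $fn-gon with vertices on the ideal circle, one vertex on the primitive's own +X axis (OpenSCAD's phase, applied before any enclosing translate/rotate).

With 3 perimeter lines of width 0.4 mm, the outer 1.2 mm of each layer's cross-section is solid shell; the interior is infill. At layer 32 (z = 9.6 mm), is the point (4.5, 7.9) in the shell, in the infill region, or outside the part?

outside

At z = 9.6 mm: the r=11.5 cylinder gives a regular 12-gon of circumradius 11.5 (constant along its height); the cube at (-2.5, 0.5) (footprint 20×18) is included at this height; After the difference (first − rest): starting from the r=11.5 cylinder, the 20×18 cube at (-2.5, 0.5) partially overlaps it — only the 120.13 mm² overlap (of its 360.00 mm²) is removed, clipping the outline — 1 connected region. Overall, the cross-section is a single solid region. The nearest boundary edge runs (-2.50, 10.83)→(-2.50, 0.50); distance from the point to it = 7.00 mm. The point is not inside any of the regions above, so it lies outside the cross-section (7.00 mm from the nearest boundary).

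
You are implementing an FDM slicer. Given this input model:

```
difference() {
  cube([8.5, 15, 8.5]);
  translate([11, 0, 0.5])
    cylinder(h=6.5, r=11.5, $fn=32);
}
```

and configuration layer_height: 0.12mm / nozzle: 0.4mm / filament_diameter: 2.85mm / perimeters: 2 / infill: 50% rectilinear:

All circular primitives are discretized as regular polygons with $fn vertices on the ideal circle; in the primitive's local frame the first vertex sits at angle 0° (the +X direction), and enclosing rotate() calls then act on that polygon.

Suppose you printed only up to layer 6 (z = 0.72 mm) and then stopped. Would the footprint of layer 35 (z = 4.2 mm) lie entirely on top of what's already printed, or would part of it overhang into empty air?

entirely on top

Compare the two slices. At z = 0.72: the cube (footprint 8.5×15) is included at this height (area 127.50 mm²); the cylinder at (11, 0): section is a regular 32-gon, circumradius r=11.5 (area = (32/2)·11.500²·sin(360°/32) = 412.81 mm²); After the difference (first − rest): starting from the 8.5×15 cube (127.50 mm²), the r=11.5 cylinder at (11, 0) partially overlaps it — only the 73.77 mm² overlap (of its 412.81 mm²) is removed, clipping the outline — area = 53.73 mm². At z = 4.2: the cube (footprint 8.5×15) is included at this height (area 127.50 mm²); the r=11.5 cylinder at (11, 0) gives a regular 32-gon of circumradius 11.5 (constant along its height) (area = (32/2)·11.500²·sin(360°/32) = 412.81 mm²); Subtracting the remaining from the first: starting from the 8.5×15 cube (127.50 mm²), the r=11.5 cylinder at (11, 0) partially overlaps it — only the 73.77 mm² overlap (of its 412.81 mm²) is removed, clipping the outline — area = 53.73 mm². Checking containment: the cross-section at z = 4.2 is a subset of the cross-section at z = 0.72.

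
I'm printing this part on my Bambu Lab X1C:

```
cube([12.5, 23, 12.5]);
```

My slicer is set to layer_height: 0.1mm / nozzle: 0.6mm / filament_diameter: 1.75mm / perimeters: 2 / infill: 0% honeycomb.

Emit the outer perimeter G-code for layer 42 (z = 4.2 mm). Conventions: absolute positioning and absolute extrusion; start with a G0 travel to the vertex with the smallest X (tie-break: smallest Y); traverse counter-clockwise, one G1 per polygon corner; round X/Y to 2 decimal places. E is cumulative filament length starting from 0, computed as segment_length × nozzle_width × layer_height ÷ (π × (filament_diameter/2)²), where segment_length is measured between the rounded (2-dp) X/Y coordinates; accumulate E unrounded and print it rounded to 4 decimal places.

At z = 4.2 mm: the cube is present — its section is the full 12.5×23 rectangle. The outline is a single polygon with 4 vertices. Extrusion per mm of travel: 0.6 × 0.1 / (π × 0.875²) = 0.024945. Accumulating E over each segment gives final E = 1.7711.

G0 X0.00 Y0.00 Z4.20
G1 X12.50 Y0.00 E0.3118
G1 X12.50 Y23.00 E0.8856
G1 X0.00 Y23.00 E1.1974
G1 X0.00 Y0.00 E1.7711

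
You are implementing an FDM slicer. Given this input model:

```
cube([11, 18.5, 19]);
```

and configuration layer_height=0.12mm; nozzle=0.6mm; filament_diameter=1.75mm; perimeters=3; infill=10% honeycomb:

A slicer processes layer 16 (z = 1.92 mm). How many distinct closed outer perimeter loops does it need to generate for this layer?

At z = 1.92 mm: the 11×18.5 cube contributes its full rectangle. The result has 1 disconnected region.

1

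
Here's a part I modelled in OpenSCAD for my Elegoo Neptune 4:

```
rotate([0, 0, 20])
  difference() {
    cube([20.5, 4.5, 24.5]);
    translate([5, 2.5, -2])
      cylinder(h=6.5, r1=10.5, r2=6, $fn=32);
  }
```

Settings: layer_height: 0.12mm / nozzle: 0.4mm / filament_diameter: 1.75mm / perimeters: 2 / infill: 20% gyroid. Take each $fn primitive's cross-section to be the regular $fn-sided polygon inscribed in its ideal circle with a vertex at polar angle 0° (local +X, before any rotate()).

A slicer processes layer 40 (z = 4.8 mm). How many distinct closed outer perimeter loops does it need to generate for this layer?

1

At z = 4.8 mm: the cube (footprint 20.5×4.5) is included at this height; the cone at (5, 2.5) is not intersected at this z (z outside [-2, 4.5]); After the difference (first − rest): none of the subtracted shapes is present at this height, so the 20.5×4.5 cube is unchanged — 1 connected region; (whole slice rotated 20° about Z — lengths, areas and connectivity unchanged). The result has 1 disconnected region.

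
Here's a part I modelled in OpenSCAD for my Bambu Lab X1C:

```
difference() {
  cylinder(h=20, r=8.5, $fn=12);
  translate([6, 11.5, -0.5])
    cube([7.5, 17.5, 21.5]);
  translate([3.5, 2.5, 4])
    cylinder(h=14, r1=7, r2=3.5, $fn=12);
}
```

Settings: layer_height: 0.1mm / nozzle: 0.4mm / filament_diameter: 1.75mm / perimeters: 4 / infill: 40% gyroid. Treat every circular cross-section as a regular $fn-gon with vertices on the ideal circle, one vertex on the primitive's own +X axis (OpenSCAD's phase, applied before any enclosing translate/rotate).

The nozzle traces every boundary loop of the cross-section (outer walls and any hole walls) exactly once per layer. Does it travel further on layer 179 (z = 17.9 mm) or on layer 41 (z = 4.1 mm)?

Layer 179 (z = 17.9): the r=8.5 cylinder gives a regular 12-gon of circumradius 8.5 (constant along its height) (perimeter = 2·12·8.500·sin(180°/12) = 52.80 mm); the 7.5×17.5 cube at (6, 11.5) contributes its full rectangle (perimeter 50.00 mm); the cone at (3.5, 2.5): at t=0.993 of its height the radius interpolates to r₁+(r₂−r₁)t = 3.525, giving a regular 12-gon of that circumradius (perimeter = 2·12·3.525·sin(180°/12) = 21.90 mm); Subtracting the remaining from the first: starting from the r=8.5 cylinder, the 7.5×17.5 cube at (6, 11.5) misses the remaining region (no effect); the cone at (3.5, 2.5) lies wholly inside it (removes its full 37.28 mm² and its 21.90 mm outline becomes a hole wall) — boundary (outer + 1 inner loop) = 74.70 mm. So its perimeter = 74.70 mm. Layer 41 (z = 4.1): the r=8.5 cylinder contributes a regular 12-gon of circumradius 8.5 (perimeter = 2·12·8.500·sin(180°/12) = 52.80 mm); the 7.5×17.5 cube at (6, 11.5) contributes its full rectangle (perimeter 50.00 mm); the cone at (3.5, 2.5) contributes a regular 12-gon of circumradius 6.975 (interpolated between r1=7 and r2=3.5 at t=0.007) (perimeter = 2·12·6.975·sin(180°/12) = 43.33 mm); Taking the first minus the rest: starting from the r=8.5 cylinder, the 7.5×17.5 cube at (6, 11.5) misses the remaining region (no effect); the cone at (3.5, 2.5) partially overlaps it — only the 113.08 mm² overlap (of its 145.95 mm²) is removed, clipping the outline — boundary = 59.37 mm. So its perimeter = 59.37 mm. Layer 179 is larger (74.70 vs 59.37 mm).

layer 179 (z = 17.9 mm)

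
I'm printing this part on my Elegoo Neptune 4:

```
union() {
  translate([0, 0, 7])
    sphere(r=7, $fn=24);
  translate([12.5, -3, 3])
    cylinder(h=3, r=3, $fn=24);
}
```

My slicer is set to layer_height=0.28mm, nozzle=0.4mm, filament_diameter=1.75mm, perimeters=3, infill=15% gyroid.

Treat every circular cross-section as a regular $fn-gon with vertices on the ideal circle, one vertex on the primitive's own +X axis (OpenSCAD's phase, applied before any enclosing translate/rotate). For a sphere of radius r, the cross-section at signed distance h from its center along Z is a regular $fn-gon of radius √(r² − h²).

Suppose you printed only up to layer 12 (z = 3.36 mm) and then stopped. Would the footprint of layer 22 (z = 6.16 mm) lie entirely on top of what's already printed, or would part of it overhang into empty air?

part overhangs

Compare the two slices. At z = 3.36: the sphere: section is a regular 24-gon, circumradius = √(r²−h²) = √(7²−3.64²) = 5.979 (area = (24/2)·5.979²·sin(360°/24) = 111.03 mm²); the r=3 cylinder at (12.5, -3) contributes a regular 24-gon of circumradius 3 (area = (24/2)·3.000²·sin(360°/24) = 27.95 mm²); Taking the union: the 2 present regions are separate (no shared area or edge), so areas and boundary lengths simply add and each stays a separate island — area = 138.99 mm². At z = 6.16: the sphere: section is a regular 24-gon, circumradius = √(r²−h²) = √(7²−0.84²) = 6.949 (area = (24/2)·6.949²·sin(360°/24) = 149.99 mm²); the cylinder at (12.5, -3) is absent (z outside [3, 6]); Taking the union: only the r=7 sphere is present, so the union is just that shape — area = 149.99 mm². Checking containment: at z = 6.16 the cross-section extends beyond the z = 3.36 cross-section by about 38.96 mm².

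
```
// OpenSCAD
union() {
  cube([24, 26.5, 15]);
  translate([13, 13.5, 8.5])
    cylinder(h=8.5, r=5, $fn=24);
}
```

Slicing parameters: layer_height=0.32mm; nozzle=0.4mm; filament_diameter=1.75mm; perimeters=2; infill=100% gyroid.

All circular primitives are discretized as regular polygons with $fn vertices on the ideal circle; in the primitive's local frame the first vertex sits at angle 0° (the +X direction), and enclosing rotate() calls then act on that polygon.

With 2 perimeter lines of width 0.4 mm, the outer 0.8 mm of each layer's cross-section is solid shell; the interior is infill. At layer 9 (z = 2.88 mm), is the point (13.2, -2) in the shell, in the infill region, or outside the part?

outside

At z = 2.88 mm: the cube is present — its section is the full 24×26.5 rectangle; the cylinder at (13, 13.5) does not reach this height (z outside [8.5, 17]); Merging all regions: only the 24×26.5 cube is present, so the union is just that shape — 1 connected region. Overall, the cross-section is a single solid region. The nearest boundary edge runs (0.00, 0.00)→(24.00, 0.00); distance from the point to it = 2.00 mm. The point is not inside any of the regions above, so it lies outside the cross-section (2.00 mm from the nearest boundary).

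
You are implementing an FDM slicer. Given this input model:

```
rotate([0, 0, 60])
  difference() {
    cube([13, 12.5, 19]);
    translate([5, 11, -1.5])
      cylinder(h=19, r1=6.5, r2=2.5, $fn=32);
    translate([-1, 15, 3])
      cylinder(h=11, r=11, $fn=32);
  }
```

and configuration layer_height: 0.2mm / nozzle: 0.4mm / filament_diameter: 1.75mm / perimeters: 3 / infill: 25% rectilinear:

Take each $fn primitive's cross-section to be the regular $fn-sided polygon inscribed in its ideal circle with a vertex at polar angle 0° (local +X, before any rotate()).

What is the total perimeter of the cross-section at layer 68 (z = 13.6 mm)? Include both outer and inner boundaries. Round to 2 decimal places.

At z = 13.6 mm: the cube (footprint 13×12.5) is included at this height (perimeter 51.00 mm); the cone at (5, 11): at t=0.795 of its height the radius interpolates to r₁+(r₂−r₁)t = 3.321, giving a regular 32-gon of that circumradius (perimeter = 2·32·3.321·sin(180°/32) = 20.83 mm); the r=11 cylinder at (-1, 15) gives a regular 32-gon of circumradius 11 (constant along its height) (perimeter = 2·32·11.000·sin(180°/32) = 69.00 mm); Subtracting the remaining from the first: starting from the 13×12.5 cube, the cone at (5, 11) partially overlaps it — only the 26.79 mm² overlap (of its 34.43 mm²) is removed, clipping the outline; the r=11 cylinder at (-1, 15) partially overlaps it — only the 32.00 mm² overlap (of its 377.69 mm²) is removed, clipping the outline — boundary = 46.64 mm; (whole slice rotated 60° about Z — lengths, areas and connectivity unchanged). Overall, the cross-section is a single solid region. Total boundary length (outer) = 46.64 mm.

46.64 mm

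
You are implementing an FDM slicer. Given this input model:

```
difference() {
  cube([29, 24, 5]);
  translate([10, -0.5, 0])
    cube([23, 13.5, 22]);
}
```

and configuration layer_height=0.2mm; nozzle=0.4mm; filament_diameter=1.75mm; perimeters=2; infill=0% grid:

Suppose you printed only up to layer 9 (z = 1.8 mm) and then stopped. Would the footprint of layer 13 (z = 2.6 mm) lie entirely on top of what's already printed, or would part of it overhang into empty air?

Compare the two slices. At z = 1.8: the 29×24 cube contributes its full rectangle (area 696.00 mm²); the 23×13.5 cube at (10, -0.5) contributes its full rectangle (area 310.50 mm²); After the difference (first − rest): starting from the 29×24 cube (696.00 mm²), the 23×13.5 cube at (10, -0.5) partially overlaps it — only the 247.00 mm² overlap (of its 310.50 mm²) is removed, clipping the outline — area = 449.00 mm². At z = 2.6: the cube is present — its section is the full 29×24 rectangle (area 696.00 mm²); the 23×13.5 cube at (10, -0.5) contributes its full rectangle (area 310.50 mm²); Taking the first minus the rest: starting from the 29×24 cube (696.00 mm²), the 23×13.5 cube at (10, -0.5) partially overlaps it — only the 247.00 mm² overlap (of its 310.50 mm²) is removed, clipping the outline — area = 449.00 mm². Checking containment: the cross-section at z = 2.6 is a subset of the cross-section at z = 1.8.

entirely on top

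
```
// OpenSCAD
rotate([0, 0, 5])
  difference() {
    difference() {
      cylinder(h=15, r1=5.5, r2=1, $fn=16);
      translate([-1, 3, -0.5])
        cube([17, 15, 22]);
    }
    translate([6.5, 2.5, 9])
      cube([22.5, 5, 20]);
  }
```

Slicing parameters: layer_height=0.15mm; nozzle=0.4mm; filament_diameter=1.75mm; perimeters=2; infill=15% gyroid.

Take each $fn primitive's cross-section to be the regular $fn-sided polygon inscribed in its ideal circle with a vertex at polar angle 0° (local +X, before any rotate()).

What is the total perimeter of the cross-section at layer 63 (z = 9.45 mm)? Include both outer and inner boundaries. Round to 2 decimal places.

16.64 mm

At z = 9.45 mm: the cone contributes a regular 16-gon of circumradius 2.665 (interpolated between r1=5.5 and r2=1 at t=0.630) (perimeter = 2·16·2.665·sin(180°/16) = 16.64 mm); the cube at (-1, 3) is present — its section is the full 17×15 rectangle (perimeter 64.00 mm); Taking the first minus the rest: starting from the cone, the 17×15 cube at (-1, 3) misses the remaining region (no effect) — boundary = 16.64 mm; the cube at (6.5, 2.5) is present — its section is the full 22.5×5 rectangle (perimeter 55.00 mm); Subtracting the remaining from the first: starting from the result so far, the 22.5×5 cube at (6.5, 2.5) misses the remaining region (no effect) — boundary = 16.64 mm; (rotated 5° about Z; rotation is an isometry so areas/perimeters/island counts are preserved). Overall, the cross-section is a single solid region. Total boundary length (outer) = 16.64 mm.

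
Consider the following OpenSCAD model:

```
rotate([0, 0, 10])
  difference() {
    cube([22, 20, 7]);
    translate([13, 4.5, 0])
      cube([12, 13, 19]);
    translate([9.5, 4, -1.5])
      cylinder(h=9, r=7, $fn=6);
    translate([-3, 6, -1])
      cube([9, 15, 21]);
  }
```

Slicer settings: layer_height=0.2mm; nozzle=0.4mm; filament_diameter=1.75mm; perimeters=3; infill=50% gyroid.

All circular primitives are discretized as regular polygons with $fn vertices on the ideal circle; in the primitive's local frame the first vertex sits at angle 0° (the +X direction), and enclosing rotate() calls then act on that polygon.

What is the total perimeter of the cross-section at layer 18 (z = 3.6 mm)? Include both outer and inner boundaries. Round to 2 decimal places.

96.56 mm

At z = 3.6 mm: the cube (footprint 22×20) is included at this height (perimeter 84.00 mm); the cube at (13, 4.5) is present — its section is the full 12×13 rectangle (perimeter 50.00 mm); the r=7 cylinder at (9.5, 4) gives a regular 6-gon of circumradius 7 (constant along its height) (perimeter = 2·6·7.000·sin(180°/6) = 42.00 mm); the 9×15 cube at (-3, 6) contributes its full rectangle (perimeter 48.00 mm); Taking the first minus the rest: starting from the 22×20 cube, the 12×13 cube at (13, 4.5) partially overlaps it — only the 117.00 mm² overlap (of its 156.00 mm²) is removed, clipping the outline; the r=7 cylinder at (9.5, 4) partially overlaps it — only the 101.48 mm² overlap (of its 127.31 mm²) is removed, clipping the outline; the 9×15 cube at (-3, 6) partially overlaps it — only the 79.24 mm² overlap (of its 135.00 mm²) is removed, clipping the outline — boundary = 96.56 mm; (whole slice rotated 10° about Z — lengths, areas and connectivity unchanged). Overall, the cross-section has 3 separate islands. Total boundary length (outer) = 96.56 mm.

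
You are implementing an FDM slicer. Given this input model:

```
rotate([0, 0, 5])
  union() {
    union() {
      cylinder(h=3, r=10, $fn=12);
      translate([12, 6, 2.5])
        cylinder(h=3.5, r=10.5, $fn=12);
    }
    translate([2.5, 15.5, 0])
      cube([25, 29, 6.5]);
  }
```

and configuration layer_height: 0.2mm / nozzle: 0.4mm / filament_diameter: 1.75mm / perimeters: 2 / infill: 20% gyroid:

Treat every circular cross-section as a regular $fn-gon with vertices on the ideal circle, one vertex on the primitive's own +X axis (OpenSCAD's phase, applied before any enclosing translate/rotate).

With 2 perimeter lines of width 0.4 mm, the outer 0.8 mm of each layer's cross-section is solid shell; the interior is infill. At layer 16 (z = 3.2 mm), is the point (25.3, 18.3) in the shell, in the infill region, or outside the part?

At z = 3.2 mm: the cylinder is absent (z outside [0, 3]); the r=10.5 cylinder at (12, 6) contributes a regular 12-gon of circumradius 10.5; Merging all regions: only the r=10.5 cylinder at (12, 6) is present, so the union is just that shape — 1 connected region; the 25×29 cube at (2.5, 15.5) contributes its full rectangle; Combining (union): the regions partially overlap (shared area 3.73 mm²), so overlapping operands fuse into one piece — 1 connected region; (whole slice rotated 5° about Z — lengths, areas and connectivity unchanged). Overall, the cross-section is a single solid region. Undo the 5° rotation: the query point maps to (26.799, 16.025) in the un-rotated model frame. The nearest boundary edge runs (27.50, 15.50)→(15.73, 15.50); distance from the point to it = 0.53 mm. The point is inside the cross-section, 0.53 mm from the nearest boundary — within the 0.8 mm shell band (2 × 0.4).

shell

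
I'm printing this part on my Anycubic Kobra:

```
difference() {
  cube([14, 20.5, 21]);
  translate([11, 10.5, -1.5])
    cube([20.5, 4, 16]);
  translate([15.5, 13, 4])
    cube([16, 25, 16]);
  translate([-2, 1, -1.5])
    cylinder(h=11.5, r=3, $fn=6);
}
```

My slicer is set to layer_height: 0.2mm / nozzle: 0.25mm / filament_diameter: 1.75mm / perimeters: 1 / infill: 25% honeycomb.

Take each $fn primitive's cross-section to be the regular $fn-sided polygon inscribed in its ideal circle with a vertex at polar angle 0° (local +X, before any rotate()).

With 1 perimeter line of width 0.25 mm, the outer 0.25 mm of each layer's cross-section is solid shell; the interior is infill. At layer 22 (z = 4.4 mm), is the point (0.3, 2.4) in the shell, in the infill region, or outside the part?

At z = 4.4 mm: the cube (footprint 14×20.5) is included at this height; the cube at (11, 10.5) (footprint 20.5×4) is included at this height; the cube at (15.5, 13) (footprint 16×25) is included at this height; the cylinder at (-2, 1): section is a regular 6-gon, circumradius r=3; Taking the first minus the rest: starting from the 14×20.5 cube, the 20.5×4 cube at (11, 10.5) partially overlaps it — only the 12.00 mm² overlap (of its 82.00 mm²) is removed, clipping the outline; the 16×25 cube at (15.5, 13) misses the remaining region (no effect); the r=3 cylinder at (-2, 1) partially overlaps it — only the 1.58 mm² overlap (of its 23.38 mm²) is removed, clipping the outline — 1 connected region. Overall, the cross-section is a single solid region. The nearest boundary edge runs (1.00, 1.00)→(0.00, 2.73); distance from the point to it = 0.09 mm. The point is inside the cross-section, 0.09 mm from the nearest boundary — within the 0.25 mm shell band (1 × 0.25).

shell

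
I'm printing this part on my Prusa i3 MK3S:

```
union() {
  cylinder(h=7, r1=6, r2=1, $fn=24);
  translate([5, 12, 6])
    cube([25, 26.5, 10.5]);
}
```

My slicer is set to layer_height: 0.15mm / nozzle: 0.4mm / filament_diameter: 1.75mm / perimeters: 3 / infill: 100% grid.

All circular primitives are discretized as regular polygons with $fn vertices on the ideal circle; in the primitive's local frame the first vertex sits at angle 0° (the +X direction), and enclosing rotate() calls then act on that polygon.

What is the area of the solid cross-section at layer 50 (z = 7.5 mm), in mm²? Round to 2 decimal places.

At z = 7.5 mm: the cone does not reach this height (z outside [0, 7]); the cube at (5, 12) (footprint 25×26.5) is included at this height (area 662.50 mm²); Combining (union): only the 25×26.5 cube at (5, 12) is present, so the union is just that shape — area = 662.50 mm². Overall, the cross-section is a single solid region. Net area = 662.50 mm².

662.50 mm²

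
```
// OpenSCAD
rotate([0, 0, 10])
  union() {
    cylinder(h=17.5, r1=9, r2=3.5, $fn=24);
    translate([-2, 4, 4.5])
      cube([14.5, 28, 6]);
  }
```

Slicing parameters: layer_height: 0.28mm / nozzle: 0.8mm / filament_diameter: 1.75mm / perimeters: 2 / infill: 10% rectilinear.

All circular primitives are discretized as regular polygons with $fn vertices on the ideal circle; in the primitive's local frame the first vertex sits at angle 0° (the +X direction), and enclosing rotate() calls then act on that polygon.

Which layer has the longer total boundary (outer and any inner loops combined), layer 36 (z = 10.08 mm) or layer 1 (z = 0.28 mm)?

Layer 36 (z = 10.08): the cone contributes a regular 24-gon of circumradius 5.832 (interpolated between r1=9 and r2=3.5 at t=0.576) (perimeter = 2·24·5.832·sin(180°/24) = 36.54 mm); the cube at (-2, 4) is present — its section is the full 14.5×28 rectangle (perimeter 85.00 mm); Taking the union: the regions partially overlap (shared area 8.58 mm²), so the edge portions inside another operand are dropped and the merged outline is re-measured after clipping — boundary = 107.11 mm; (rotated 10° about Z; rotation is an isometry so areas/perimeters/island counts are preserved). So its perimeter = 107.11 mm. Layer 1 (z = 0.28): the cone (r1=9→r2=3.5) has section circumradius 8.912 here — a regular 24-gon (perimeter = 2·24·8.912·sin(180°/24) = 55.84 mm); the cube at (-2, 4) is not intersected at this z (z outside [4.5, 10.5]); Combining (union): only the cone is present, so the union is just that shape — boundary = 55.84 mm; (rotated 10° about Z; rotation is an isometry so areas/perimeters/island counts are preserved). So its perimeter = 55.84 mm. Layer 36 is larger (107.11 vs 55.84 mm).

layer 36 (z = 10.08 mm)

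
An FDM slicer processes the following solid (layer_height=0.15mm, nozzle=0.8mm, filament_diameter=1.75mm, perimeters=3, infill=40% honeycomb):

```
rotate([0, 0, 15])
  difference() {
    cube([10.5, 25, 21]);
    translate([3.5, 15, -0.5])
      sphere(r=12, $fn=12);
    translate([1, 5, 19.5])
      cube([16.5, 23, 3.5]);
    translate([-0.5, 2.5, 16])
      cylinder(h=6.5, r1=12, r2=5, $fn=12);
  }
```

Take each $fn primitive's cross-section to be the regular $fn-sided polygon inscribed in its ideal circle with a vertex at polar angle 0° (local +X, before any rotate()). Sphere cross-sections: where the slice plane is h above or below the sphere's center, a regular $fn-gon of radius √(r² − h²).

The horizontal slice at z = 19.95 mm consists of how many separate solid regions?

At z = 19.95 mm: the 10.5×25 cube contributes its full rectangle; the sphere at (3.5, 15) does not reach this height (|z−center|=20.450 > r=12); the cube at (1, 5) (footprint 16.5×23) is included at this height; the cone at (-0.5, 2.5) (r1=12→r2=5) has section circumradius 7.746 here — a regular 12-gon; Subtracting the remaining from the first: starting from the 10.5×25 cube, the 16.5×23 cube at (1, 5) partially overlaps it — only the 190.00 mm² overlap (of its 379.50 mm²) is removed, clipping the outline; the cone at (-0.5, 2.5) partially overlaps it — only the 39.53 mm² overlap (of its 180.01 mm²) is removed, clipping the outline — 2 connected regions; (whole slice rotated 15° about Z — lengths, areas and connectivity unchanged). The result has 2 disconnected regions.

2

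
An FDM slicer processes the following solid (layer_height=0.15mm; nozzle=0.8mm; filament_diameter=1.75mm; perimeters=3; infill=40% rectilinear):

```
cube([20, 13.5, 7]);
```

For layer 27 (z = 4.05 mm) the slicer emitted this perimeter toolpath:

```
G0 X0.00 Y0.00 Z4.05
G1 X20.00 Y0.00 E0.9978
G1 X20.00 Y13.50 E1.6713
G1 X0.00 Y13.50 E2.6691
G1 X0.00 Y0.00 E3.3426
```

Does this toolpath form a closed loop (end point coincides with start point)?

Start point (G0): (0.00, 0.00). End point (last G1): the path returns to the start — closed.

yes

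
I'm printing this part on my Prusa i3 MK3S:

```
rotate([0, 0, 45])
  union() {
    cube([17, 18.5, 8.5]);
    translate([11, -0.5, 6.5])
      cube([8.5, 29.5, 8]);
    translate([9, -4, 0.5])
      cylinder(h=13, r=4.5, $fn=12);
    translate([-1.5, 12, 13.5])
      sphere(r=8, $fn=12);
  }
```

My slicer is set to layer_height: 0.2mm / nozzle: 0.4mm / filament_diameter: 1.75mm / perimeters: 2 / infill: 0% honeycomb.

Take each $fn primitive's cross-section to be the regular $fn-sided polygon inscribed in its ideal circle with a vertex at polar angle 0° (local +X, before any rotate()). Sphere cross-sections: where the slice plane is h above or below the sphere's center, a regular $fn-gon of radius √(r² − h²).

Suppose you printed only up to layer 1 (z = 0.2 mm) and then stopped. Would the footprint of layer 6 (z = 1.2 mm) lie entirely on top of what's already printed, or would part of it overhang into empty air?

part overhangs

Compare the two slices. At z = 0.2: the cube (footprint 17×18.5) is included at this height (area 314.50 mm²); the cube at (11, -0.5) does not reach this height (z outside [6.5, 14.5]); the cylinder at (9, -4) does not reach this height (z outside [0.5, 13.5]); the sphere at (-1.5, 12) does not reach this height (|z−center|=13.300 > r=8); Combining (union): only the 17×18.5 cube is present, so the union is just that shape — area = 314.50 mm²; (whole slice rotated 45° about Z — lengths, areas and connectivity unchanged). At z = 1.2: the 17×18.5 cube contributes its full rectangle (area 314.50 mm²); the cube at (11, -0.5) does not reach this height (z outside [6.5, 14.5]); the r=4.5 cylinder at (9, -4) contributes a regular 12-gon of circumradius 4.5 (area = (12/2)·4.500²·sin(360°/12) = 60.75 mm²); the sphere at (-1.5, 12) does not reach this height (|z−center|=12.300 > r=8); Merging all regions: the regions partially overlap — summed areas 375.25 mm² minus the doubly-counted overlap 0.93 mm² gives 374.32 mm² — area = 374.32 mm²; (rotated 45° about Z; rotation is an isometry so areas/perimeters/island counts are preserved). Checking containment: at z = 1.2 the cross-section extends beyond the z = 0.2 cross-section by about 59.82 mm².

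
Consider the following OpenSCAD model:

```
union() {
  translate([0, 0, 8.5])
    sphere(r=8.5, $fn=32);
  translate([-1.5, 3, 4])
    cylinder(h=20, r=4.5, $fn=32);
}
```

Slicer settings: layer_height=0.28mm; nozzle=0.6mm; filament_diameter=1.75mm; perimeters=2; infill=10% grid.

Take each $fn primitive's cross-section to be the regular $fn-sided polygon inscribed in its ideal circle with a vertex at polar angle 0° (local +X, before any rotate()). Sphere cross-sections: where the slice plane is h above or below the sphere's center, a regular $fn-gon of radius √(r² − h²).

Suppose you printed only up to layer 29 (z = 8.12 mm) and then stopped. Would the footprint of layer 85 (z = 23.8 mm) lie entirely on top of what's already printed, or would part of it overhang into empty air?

entirely on top

Compare the two slices. At z = 8.12: the r=8.5 sphere contributes a regular 32-gon of circumradius √(8.5²−0.38²) = 8.492 (area = (32/2)·8.492²·sin(360°/32) = 225.07 mm²); the cylinder at (-1.5, 3): section is a regular 32-gon, circumradius r=4.5 (area = (32/2)·4.500²·sin(360°/32) = 63.21 mm²); Combining (union): the r=4.5 cylinder at (-1.5, 3) lies entirely inside the r=8.5 sphere, so the union is just the r=8.5 sphere — area = 225.07 mm². At z = 23.8: the sphere is not intersected at this z (|z−center|=15.300 > r=8.5); the r=4.5 cylinder at (-1.5, 3) contributes a regular 32-gon of circumradius 4.5 (area = (32/2)·4.500²·sin(360°/32) = 63.21 mm²); Combining (union): only the r=4.5 cylinder at (-1.5, 3) is present, so the union is just that shape — area = 63.21 mm². Checking containment: the cross-section at z = 23.8 is a subset of the cross-section at z = 8.12.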